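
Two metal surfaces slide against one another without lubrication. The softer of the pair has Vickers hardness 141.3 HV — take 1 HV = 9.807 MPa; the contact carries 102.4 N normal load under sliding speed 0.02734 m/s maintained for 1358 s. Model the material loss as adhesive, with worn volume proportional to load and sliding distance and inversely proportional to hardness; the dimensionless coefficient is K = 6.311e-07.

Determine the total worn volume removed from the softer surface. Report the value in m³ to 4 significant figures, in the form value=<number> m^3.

value=1.731e-12 m^3

All working math runs at full float precision — intermediate values appear rounded. Rounded just once, at four significant digits.
Distance L = v·t = 0.02734 m/s × 1358 s = 37.13 m.
Hardness H = 141.3 HV × 9.807 MPa/HV = 1386 MPa = 1.386e+09 Pa.
Restated in SI base units: W = 102.4 N, H = 1.386e+09 Pa, K = 6.311e-07.
Archard volume V = K·W·L/H = 6.311e-07 · 102.4 · 37.13 / 1.386e+09 = 1.731e-12 m³.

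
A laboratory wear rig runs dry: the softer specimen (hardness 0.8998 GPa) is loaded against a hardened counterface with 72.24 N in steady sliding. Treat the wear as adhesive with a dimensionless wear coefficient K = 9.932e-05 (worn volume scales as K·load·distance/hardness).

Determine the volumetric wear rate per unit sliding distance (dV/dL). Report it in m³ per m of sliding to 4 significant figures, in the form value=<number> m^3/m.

The intermediates appear rounded, and all arithmetic runs at full precision, and a single final rounding to 4 significant figures.
Hardness H = 0.8998 GPa = 8.998e+08 Pa.
Expressed in SI base units: W = 72.24 N, H = 8.998e+08 Pa, K = 9.932e-05.
Rate of wear dV/dL = K·W/H — distance-free: 9.932e-05 · 72.24 / 8.998e+08 = 7.974e-12 m³/m.

value=7.974e-12 m^3/m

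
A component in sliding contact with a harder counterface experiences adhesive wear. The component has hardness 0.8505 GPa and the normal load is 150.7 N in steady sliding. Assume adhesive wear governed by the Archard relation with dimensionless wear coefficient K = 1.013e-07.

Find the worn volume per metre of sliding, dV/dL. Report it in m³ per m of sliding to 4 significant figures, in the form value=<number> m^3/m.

value=1.795e-14 m^3/m

Each operation runs at full precision; intermediates appear rounded — rounded once at the end, at 4 significant figures.
Hardness H = 0.8505 GPa = 8.505e+08 Pa.
In SI base units: W = 150.7 N, H = 8.505e+08 Pa, K = 1.013e-07.
Sliding wear rate dV/dL = K·W/H — distance-free: 1.013e-07 · 150.7 / 8.505e+08 = 1.795e-14 m³/m.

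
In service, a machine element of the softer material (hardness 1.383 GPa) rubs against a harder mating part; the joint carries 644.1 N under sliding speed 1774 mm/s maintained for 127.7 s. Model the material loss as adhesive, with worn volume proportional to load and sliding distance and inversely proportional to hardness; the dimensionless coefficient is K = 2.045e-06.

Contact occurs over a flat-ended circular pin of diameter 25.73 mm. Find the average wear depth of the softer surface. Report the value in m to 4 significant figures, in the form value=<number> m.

value=4.150e-07 m

All arithmetic maintains exact precision; displayed values are rounded. Rounded just once: four significant figures.
Sliding speed v = 1774 mm/s = 1.774 m/s. The distance L = v·t = 1.774 m/s × 127.7 s = 226.5 m.
Hardness H = 1.383 GPa = 1.383e+09 Pa.
Pin diameter d = 25.73 mm = 0.02573 m. Contact area A = π·d²/4 = π·(0.02573 m)²/4 = 5.200e-04 m².
Expressed in SI base units: W = 644.1 N, H = 1.383e+09 Pa, K = 2.045e-06.
Archard volume V = K·W·L/H = 2.045e-06 · 644.1 · 226.5 / 1.383e+09 = 2.158e-10 m³.
Depth of wear h = V/A = 2.158e-10 / 5.200e-04 = 4.150e-07 m.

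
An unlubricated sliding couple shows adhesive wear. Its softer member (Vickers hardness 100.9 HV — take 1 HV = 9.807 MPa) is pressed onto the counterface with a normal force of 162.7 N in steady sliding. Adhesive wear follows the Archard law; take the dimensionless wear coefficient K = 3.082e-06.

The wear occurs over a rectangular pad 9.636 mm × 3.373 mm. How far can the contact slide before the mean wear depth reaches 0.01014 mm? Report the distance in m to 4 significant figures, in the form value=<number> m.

The intermediates are shown rounded; every step runs at exact precision; a lone final rounding to four significant digits.
Hardness H = 100.9 HV × 9.807 MPa/HV = 989.5 MPa = 9.895e+08 Pa.
Pad sides 9.636 mm × 3.373 mm = 0.009636 m × 0.003373 m. Contact area A = 0.009636 m × 0.003373 m = 3.250e-05 m².
Depth limit h_lim = 0.01014 mm = 1.014e-05 m.
In SI base units, W = 162.7 N, H = 9.895e+08 Pa, K = 3.082e-06.
Limit volume V_lim = h_lim·A = 1.014e-05 · 3.250e-05 = 3.296e-10 m³.
Sliding life L = V_lim·H/(K·W) = 3.296e-10 · 9.895e+08 / (3.082e-06 · 162.7) = 650.4 m.

value=650.4 m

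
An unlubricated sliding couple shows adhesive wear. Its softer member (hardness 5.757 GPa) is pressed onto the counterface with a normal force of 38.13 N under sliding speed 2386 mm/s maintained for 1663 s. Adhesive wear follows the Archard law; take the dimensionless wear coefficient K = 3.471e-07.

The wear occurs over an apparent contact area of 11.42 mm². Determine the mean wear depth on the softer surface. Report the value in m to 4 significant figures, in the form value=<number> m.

Displayed values are rounded; the algebra maintains exact precision, and one final rounding, at 4 significant digits.
Convert: Sliding speed v = 2386 mm/s = 2.386 m/s. Distance covered L = v·t = 2.386 m/s × 1663 s = 3968 m.
Convert: Hardness H = 5.757 GPa = 5.757e+09 Pa.
Convert: Contact area A = 11.42 mm² = 1.142e-05 m².
SI base units throughout: W = 38.13 N, H = 5.757e+09 Pa, K = 3.471e-07.
Worn volume V = K·W·L/H = 3.471e-07 · 38.13 · 3968 / 5.757e+09 = 9.122e-12 m³.
Mean depth h = V/A = 9.122e-12 / 1.142e-05 = 7.988e-07 m.

value=7.988e-07 m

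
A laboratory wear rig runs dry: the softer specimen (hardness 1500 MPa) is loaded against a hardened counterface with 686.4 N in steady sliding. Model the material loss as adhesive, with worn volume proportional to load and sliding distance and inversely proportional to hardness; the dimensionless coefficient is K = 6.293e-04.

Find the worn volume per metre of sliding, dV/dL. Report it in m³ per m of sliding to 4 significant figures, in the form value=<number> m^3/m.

Intermediates appear rounded, and the algebra carries full precision; a single final rounding: 4 significant digits.
Hardness H = 1500 MPa = 1.500e+09 Pa.
Collected in SI base units: W = 686.4 N, H = 1.500e+09 Pa, K = 6.293e-04.
Wear rate dV/dL = K·W/H (independent of L): 6.293e-04 · 686.4 / 1.500e+09 = 2.880e-10 m³/m.

value=2.880e-10 m^3/m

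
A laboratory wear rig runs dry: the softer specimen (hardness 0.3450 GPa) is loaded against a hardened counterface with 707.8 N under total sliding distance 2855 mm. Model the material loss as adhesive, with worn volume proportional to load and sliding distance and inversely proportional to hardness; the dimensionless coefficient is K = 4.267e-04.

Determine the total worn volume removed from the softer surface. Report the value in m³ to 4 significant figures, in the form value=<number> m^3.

Printed values are rounded. Every step holds full float precision. Rounded just once to 4 significant digits.
Total distance L = 2855 mm = 2.855 m.
Hardness H = 0.3450 GPa = 3.450e+08 Pa.
Expressed in SI base units: W = 707.8 N, H = 3.450e+08 Pa, K = 4.267e-04.
Volume removed: V = K·W·L/H = 4.267e-04 · 707.8 · 2.855 / 3.450e+08 = 2.499e-09 m³.

value=2.499e-09 m^3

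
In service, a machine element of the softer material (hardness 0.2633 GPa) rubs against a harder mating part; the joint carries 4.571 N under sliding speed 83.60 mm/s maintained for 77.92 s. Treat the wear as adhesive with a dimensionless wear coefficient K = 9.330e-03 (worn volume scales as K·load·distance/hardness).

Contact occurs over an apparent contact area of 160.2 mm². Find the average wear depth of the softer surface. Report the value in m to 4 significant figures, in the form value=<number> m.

Shown intermediates are rounded; the algebra carries full float precision — one final rounding, at 4 significant figures.
Sliding speed v = 83.60 mm/s = 0.08360 m/s. Sliding distance L = v·t = 0.08360 m/s × 77.92 s = 6.514 m.
Hardness H = 0.2633 GPa = 2.633e+08 Pa.
Contact area A = 160.2 mm² = 1.602e-04 m².
Collected in SI base units: W = 4.571 N, H = 2.633e+08 Pa, K = 9.330e-03.
Apply Archard: V = K·W·L/H = 9.330e-03 · 4.571 · 6.514 / 2.633e+08 = 1.055e-09 m³.
Mean depth h = V/A = 1.055e-09 / 1.602e-04 = 6.586e-06 m.

value=6.586e-06 m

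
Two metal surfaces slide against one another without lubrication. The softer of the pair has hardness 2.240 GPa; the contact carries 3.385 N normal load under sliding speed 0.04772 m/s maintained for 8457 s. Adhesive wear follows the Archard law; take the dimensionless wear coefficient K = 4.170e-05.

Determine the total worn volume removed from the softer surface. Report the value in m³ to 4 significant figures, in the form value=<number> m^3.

value=2.543e-11 m^3

All arithmetic holds exact precision — the intermediates are displayed rounded. Rounded just once: 4 significant digits.
Convert: The distance L = v·t = 0.04772 m/s × 8457 s = 403.6 m.
Convert: Hardness H = 2.240 GPa = 2.240e+09 Pa.
Working in SI base units: W = 3.385 N, H = 2.240e+09 Pa, K = 4.170e-05.
Wear volume V = K·W·L/H = 4.170e-05 · 3.385 · 403.6 / 2.240e+09 = 2.543e-11 m³.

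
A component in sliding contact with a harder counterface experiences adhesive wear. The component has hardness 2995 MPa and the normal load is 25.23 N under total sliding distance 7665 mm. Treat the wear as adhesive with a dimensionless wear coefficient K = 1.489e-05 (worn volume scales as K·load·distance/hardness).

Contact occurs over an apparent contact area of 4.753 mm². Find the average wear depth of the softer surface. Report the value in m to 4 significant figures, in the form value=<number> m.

value=2.023e-07 m

The computation keeps full float precision; displayed values are rounded — a single final rounding: four significant figures.
Path length L = 7665 mm = 7.665 m.
Hardness H = 2995 MPa = 2.995e+09 Pa.
Contact area A = 4.753 mm² = 4.753e-06 m².
In SI base units, W = 25.23 N, H = 2.995e+09 Pa, K = 1.489e-05.
Volume removed: V = K·W·L/H = 1.489e-05 · 25.23 · 7.665 / 2.995e+09 = 9.615e-13 m³.
Depth h = V/A = 9.615e-13 / 4.753e-06 = 2.023e-07 m.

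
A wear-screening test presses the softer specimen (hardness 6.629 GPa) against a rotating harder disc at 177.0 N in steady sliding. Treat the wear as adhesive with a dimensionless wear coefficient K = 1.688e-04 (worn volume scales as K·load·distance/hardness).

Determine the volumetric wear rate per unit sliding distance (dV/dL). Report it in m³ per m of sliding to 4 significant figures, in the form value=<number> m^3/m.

value=4.507e-12 m^3/m

The intermediates are printed rounded — the algebra holds full precision; a single final rounding to 4 significant digits.
Hardness H = 6.629 GPa = 6.629e+09 Pa.
Working in SI base units: W = 177.0 N, H = 6.629e+09 Pa, K = 1.688e-04.
Wear rate dV/dL = K·W/H (no L dependence): 1.688e-04 · 177.0 / 6.629e+09 = 4.507e-12 m³/m.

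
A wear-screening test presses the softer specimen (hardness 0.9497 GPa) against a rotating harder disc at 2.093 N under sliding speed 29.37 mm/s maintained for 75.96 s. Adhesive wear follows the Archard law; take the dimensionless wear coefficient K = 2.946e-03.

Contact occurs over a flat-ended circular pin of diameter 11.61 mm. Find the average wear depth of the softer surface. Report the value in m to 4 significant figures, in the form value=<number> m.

value=1.368e-07 m

Each operation carries full float precision; intermediates appear rounded. Rounded once at the end, at four significant figures.
Sliding speed v = 29.37 mm/s = 0.02937 m/s. The distance L = v·t = 0.02937 m/s × 75.96 s = 2.231 m.
Hardness H = 0.9497 GPa = 9.497e+08 Pa.
Pin diameter d = 11.61 mm = 0.01161 m. Contact area A = π·d²/4 = π·(0.01161 m)²/4 = 1.059e-04 m².
Collected in SI base units: W = 2.093 N, H = 9.497e+08 Pa, K = 2.946e-03.
Apply Archard: V = K·W·L/H = 2.946e-03 · 2.093 · 2.231 / 9.497e+08 = 1.448e-11 m³.
Mean wear depth h = V/A = 1.448e-11 / 1.059e-04 = 1.368e-07 m.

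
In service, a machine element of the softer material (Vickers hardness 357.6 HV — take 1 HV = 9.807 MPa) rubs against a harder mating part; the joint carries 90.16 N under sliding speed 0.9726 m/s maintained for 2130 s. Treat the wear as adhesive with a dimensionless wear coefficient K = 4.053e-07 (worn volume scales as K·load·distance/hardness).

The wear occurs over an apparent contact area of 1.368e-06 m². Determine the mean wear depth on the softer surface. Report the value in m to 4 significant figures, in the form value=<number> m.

Displayed values are rounded — each operation keeps exact precision. Rounded once at the end, at four significant digits.
Convert: Distance L = v·t = 0.9726 m/s × 2130 s = 2072 m.
Convert: Hardness H = 357.6 HV × 9.807 MPa/HV = 3507 MPa = 3.507e+09 Pa.
Collected in SI base units: W = 90.16 N, H = 3.507e+09 Pa, K = 4.053e-07.
By Archard's law, V = K·W·L/H = 4.053e-07 · 90.16 · 2072 / 3.507e+09 = 2.159e-11 m³.
Depth h = V/A = 2.159e-11 / 1.368e-06 = 1.578e-05 m.

value=1.578e-05 m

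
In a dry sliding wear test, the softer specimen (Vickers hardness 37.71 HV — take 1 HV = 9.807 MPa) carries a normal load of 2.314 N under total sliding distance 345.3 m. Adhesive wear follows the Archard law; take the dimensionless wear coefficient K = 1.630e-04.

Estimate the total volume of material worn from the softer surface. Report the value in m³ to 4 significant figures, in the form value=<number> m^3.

All arithmetic carries full precision; the intermediates are displayed rounded; a single final rounding, at 4 significant figures.
Convert: Hardness H = 37.71 HV × 9.807 MPa/HV = 369.8 MPa = 3.698e+08 Pa.
Expressed in SI base units: W = 2.314 N, H = 3.698e+08 Pa, K = 1.630e-04.
The Archard volume V = K·W·L/H = 1.630e-04 · 2.314 · 345.3 / 3.698e+08 = 3.522e-10 m³.

value=3.522e-10 m^3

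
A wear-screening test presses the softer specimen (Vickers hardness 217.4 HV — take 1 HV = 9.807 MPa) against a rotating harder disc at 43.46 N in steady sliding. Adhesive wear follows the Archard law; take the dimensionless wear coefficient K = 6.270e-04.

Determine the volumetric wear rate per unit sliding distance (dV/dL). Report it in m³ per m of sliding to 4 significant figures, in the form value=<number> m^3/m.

The computation holds full precision — intermediates are printed rounded, and a lone final rounding, at 4 significant digits.
Convert: Hardness H = 217.4 HV × 9.807 MPa/HV = 2132 MPa = 2.132e+09 Pa.
In SI base units: W = 43.46 N, H = 2.132e+09 Pa, K = 6.270e-04.
The wear rate dV/dL = K·W/H: 6.270e-04 · 43.46 / 2.132e+09 = 1.278e-11 m³/m.

value=1.278e-11 m^3/m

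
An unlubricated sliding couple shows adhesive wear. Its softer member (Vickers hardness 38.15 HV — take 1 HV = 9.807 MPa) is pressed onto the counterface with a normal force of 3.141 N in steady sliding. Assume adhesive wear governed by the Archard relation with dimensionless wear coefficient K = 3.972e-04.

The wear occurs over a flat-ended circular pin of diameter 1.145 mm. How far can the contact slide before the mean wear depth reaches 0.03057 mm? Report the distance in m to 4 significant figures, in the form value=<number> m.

value=9.440 m

All arithmetic keeps full precision — shown intermediates are rounded — rounded just once: four significant figures.
Convert: Hardness H = 38.15 HV × 9.807 MPa/HV = 374.1 MPa = 3.741e+08 Pa.
Convert: Pin diameter d = 1.145 mm = 0.001145 m. Contact area A = π·d²/4 = π·(0.001145 m)²/4 = 1.030e-06 m².
Convert: Depth limit h_lim = 0.03057 mm = 3.057e-05 m.
Expressed in SI base units: W = 3.141 N, H = 3.741e+08 Pa, K = 3.972e-04.
Wearable volume V_lim = h_lim·A = 3.057e-05 · 1.030e-06 = 3.148e-11 m³.
Thus life L = V_lim·H/(K·W) = 3.148e-11 · 3.741e+08 / (3.972e-04 · 3.141) = 9.440 m.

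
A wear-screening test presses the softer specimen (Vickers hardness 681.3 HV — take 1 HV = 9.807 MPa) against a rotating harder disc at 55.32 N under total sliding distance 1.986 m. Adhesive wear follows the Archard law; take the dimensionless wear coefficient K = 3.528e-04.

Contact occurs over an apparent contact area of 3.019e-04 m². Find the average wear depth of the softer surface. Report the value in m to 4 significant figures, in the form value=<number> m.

All working math keeps full precision; intermediates are displayed rounded; one last rounding: 4 significant digits.
Convert: Hardness H = 681.3 HV × 9.807 MPa/HV = 6682 MPa = 6.682e+09 Pa.
In SI base units, W = 55.32 N, H = 6.682e+09 Pa, K = 3.528e-04.
Volume removed: V = K·W·L/H = 3.528e-04 · 55.32 · 1.986 / 6.682e+09 = 5.801e-12 m³.
Depth h = V/A = 5.801e-12 / 3.019e-04 = 1.922e-08 m.

value=1.922e-08 m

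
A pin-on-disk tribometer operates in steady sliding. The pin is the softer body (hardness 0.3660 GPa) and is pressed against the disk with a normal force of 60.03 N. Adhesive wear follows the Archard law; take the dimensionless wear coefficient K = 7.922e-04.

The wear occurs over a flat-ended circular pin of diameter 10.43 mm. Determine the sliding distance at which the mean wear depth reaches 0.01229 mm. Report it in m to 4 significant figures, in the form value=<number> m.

Intermediates appear rounded — every step holds full precision. Rounded just once: four significant figures.
Convert: Hardness H = 0.3660 GPa = 3.660e+08 Pa.
Convert: Pin diameter d = 10.43 mm = 0.01043 m. Contact area A = π·d²/4 = π·(0.01043 m)²/4 = 8.544e-05 m².
Convert: Depth limit h_lim = 0.01229 mm = 1.229e-05 m.
In SI base units: W = 60.03 N, H = 3.660e+08 Pa, K = 7.922e-04.
Wearable volume V_lim = h_lim·A = 1.229e-05 · 8.544e-05 = 1.050e-09 m³.
Life L = V_lim·H/(K·W) = 1.050e-09 · 3.660e+08 / (7.922e-04 · 60.03) = 8.081 m.

value=8.081 m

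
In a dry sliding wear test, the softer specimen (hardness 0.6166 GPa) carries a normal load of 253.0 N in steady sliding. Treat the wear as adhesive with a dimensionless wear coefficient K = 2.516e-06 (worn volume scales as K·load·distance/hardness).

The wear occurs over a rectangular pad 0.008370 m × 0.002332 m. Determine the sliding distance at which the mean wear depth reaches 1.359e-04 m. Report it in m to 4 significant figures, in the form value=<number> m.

Intermediate values are shown rounded, and the algebra carries full float precision — rounded once at the end: four significant digits.
Hardness H = 0.6166 GPa = 6.166e+08 Pa.
Contact area A = 0.008370 m × 0.002332 m = 1.952e-05 m².
Collected in SI base units: W = 253.0 N, H = 6.166e+08 Pa, K = 2.516e-06.
Limit volume V_lim = h_lim·A = 1.359e-04 · 1.952e-05 = 2.653e-09 m³.
So the life L = V_lim·H/(K·W) = 2.653e-09 · 6.166e+08 / (2.516e-06 · 253.0) = 2569 m.

value=2569 m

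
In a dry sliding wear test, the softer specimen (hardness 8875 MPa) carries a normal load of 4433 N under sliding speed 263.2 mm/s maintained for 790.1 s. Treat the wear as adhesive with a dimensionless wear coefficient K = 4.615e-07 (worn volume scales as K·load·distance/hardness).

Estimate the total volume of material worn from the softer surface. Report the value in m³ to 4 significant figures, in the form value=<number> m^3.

value=4.794e-11 m^3

Intermediates are printed rounded, and all arithmetic maintains full precision, and rounded once at the end to 4 significant figures.
Sliding speed v = 263.2 mm/s = 0.2632 m/s. Distance L = v·t = 0.2632 m/s × 790.1 s = 208.0 m.
Hardness H = 8875 MPa = 8.875e+09 Pa.
SI base units throughout: W = 4433 N, H = 8.875e+09 Pa, K = 4.615e-07.
Archard volume V = K·W·L/H = 4.615e-07 · 4433 · 208.0 / 8.875e+09 = 4.794e-11 m³.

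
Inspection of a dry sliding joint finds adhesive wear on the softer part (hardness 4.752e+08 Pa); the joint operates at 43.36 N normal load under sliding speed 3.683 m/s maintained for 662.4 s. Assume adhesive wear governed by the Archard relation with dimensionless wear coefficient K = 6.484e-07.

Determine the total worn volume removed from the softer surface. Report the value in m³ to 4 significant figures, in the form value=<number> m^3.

value=1.443e-10 m^3

Intermediates are shown rounded, and every step holds full precision, and one last rounding, at four significant figures.
Convert: The distance L = v·t = 3.683 m/s × 662.4 s = 2440 m.
Expressed in SI base units: W = 43.36 N, H = 4.752e+08 Pa, K = 6.484e-07.
Wear volume V = K·W·L/H = 6.484e-07 · 43.36 · 2440 / 4.752e+08 = 1.443e-10 m³.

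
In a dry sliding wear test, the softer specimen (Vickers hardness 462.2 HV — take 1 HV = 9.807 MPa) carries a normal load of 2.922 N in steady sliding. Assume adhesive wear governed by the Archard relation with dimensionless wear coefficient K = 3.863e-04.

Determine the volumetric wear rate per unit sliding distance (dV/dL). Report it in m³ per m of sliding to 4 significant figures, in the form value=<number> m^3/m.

Intermediate values are displayed rounded. Each operation carries full float precision. Rounded once at the end: four significant digits.
Convert: Hardness H = 462.2 HV × 9.807 MPa/HV = 4533 MPa = 4.533e+09 Pa.
SI base units throughout: W = 2.922 N, H = 4.533e+09 Pa, K = 3.863e-04.
Wear rate dV/dL = K·W/H, so: 3.863e-04 · 2.922 / 4.533e+09 = 2.490e-13 m³/m.

value=2.490e-13 m^3/m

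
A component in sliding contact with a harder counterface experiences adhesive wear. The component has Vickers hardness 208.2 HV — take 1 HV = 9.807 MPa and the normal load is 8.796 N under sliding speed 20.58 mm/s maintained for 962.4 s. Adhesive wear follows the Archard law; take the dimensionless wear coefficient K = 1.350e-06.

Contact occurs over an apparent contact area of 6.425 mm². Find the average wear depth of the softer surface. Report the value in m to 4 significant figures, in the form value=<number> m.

value=1.793e-08 m

The intermediates are displayed rounded — every step holds exact precision — a single final rounding: four significant figures.
Convert: Sliding speed v = 20.58 mm/s = 0.02058 m/s. Distance covered L = v·t = 0.02058 m/s × 962.4 s = 19.81 m.
Convert: Hardness H = 208.2 HV × 9.807 MPa/HV = 2042 MPa = 2.042e+09 Pa.
Convert: Contact area A = 6.425 mm² = 6.425e-06 m².
Working in SI base units: W = 8.796 N, H = 2.042e+09 Pa, K = 1.350e-06.
Volume removed: V = K·W·L/H = 1.350e-06 · 8.796 · 19.81 / 2.042e+09 = 1.152e-13 m³.
Mean depth h = V/A = 1.152e-13 / 6.425e-06 = 1.793e-08 m.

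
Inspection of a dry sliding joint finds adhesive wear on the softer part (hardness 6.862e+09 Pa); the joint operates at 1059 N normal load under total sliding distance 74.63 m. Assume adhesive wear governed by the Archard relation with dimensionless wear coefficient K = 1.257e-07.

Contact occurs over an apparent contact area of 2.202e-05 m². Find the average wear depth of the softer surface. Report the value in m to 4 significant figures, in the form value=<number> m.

value=6.575e-08 m

Intermediates appear rounded; the computation holds full float precision. Rounded just once: four significant digits.
Restated in SI base units: W = 1059 N, H = 6.862e+09 Pa, K = 1.257e-07.
Archard volume V = K·W·L/H = 1.257e-07 · 1059 · 74.63 / 6.862e+09 = 1.448e-12 m³.
Depth of wear h = V/A = 1.448e-12 / 2.202e-05 = 6.575e-08 m.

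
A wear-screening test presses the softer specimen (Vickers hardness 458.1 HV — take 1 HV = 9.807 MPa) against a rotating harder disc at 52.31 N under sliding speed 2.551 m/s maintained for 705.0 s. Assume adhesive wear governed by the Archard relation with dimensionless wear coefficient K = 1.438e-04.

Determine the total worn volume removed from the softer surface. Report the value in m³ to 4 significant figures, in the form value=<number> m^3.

All arithmetic holds full float precision; printed values are rounded — rounded once at the end: 4 significant figures.
Distance covered L = v·t = 2.551 m/s × 705.0 s = 1798 m.
Hardness H = 458.1 HV × 9.807 MPa/HV = 4493 MPa = 4.493e+09 Pa.
In SI base units: W = 52.31 N, H = 4.493e+09 Pa, K = 1.438e-04.
Archard relation: V = K·W·L/H = 1.438e-04 · 52.31 · 1798 / 4.493e+09 = 3.011e-09 m³.

value=3.011e-09 m^3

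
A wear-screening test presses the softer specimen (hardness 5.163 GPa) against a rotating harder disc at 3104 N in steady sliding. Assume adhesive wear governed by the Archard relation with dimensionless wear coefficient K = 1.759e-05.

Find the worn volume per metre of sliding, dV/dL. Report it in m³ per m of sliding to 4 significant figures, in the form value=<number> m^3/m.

value=1.058e-11 m^3/m

Intermediate values are printed rounded, and the computation carries full precision — a lone final rounding, at 4 significant figures.
Convert: Hardness H = 5.163 GPa = 5.163e+09 Pa.
Restated in SI base units: W = 3104 N, H = 5.163e+09 Pa, K = 1.759e-05.
The wear rate dV/dL = K·W/H: 1.759e-05 · 3104 / 5.163e+09 = 1.058e-11 m³/m.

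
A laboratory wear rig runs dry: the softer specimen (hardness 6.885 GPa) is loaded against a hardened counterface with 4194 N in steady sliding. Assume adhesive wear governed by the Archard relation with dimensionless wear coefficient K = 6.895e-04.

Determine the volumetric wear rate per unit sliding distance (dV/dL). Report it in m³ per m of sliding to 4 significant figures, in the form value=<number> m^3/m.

Intermediate values are displayed rounded, and all working math keeps full precision — rounded just once, at 4 significant figures.
Hardness H = 6.885 GPa = 6.885e+09 Pa.
Expressed in SI base units: W = 4194 N, H = 6.885e+09 Pa, K = 6.895e-04.
The wear rate dV/dL = K·W/H: 6.895e-04 · 4194 / 6.885e+09 = 4.200e-10 m³/m.

value=4.200e-10 m^3/m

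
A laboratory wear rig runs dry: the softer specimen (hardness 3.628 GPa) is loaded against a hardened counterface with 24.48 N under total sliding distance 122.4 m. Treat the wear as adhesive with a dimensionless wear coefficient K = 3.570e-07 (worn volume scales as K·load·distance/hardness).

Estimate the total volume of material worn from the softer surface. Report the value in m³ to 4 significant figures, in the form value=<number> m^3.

The computation holds full precision, and quoted intermediates are rounded. Rounded once at the end, at 4 significant figures.
Convert: Hardness H = 3.628 GPa = 3.628e+09 Pa.
SI base units throughout: W = 24.48 N, H = 3.628e+09 Pa, K = 3.570e-07.
The Archard volume V = K·W·L/H = 3.570e-07 · 24.48 · 122.4 / 3.628e+09 = 2.948e-13 m³.

value=2.948e-13 m^3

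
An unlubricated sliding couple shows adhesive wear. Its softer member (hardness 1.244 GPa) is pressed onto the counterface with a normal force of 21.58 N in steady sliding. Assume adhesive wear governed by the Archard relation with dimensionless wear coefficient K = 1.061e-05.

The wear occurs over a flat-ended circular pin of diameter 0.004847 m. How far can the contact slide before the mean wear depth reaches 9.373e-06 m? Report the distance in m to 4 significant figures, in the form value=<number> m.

value=939.7 m

Intermediate values are printed rounded. All working math maintains exact precision. Rounded once at the end, at four significant figures.
Hardness H = 1.244 GPa = 1.244e+09 Pa.
Contact area A = π·d²/4 = π·(0.004847 m)²/4 = 1.845e-05 m².
Working in SI base units: W = 21.58 N, H = 1.244e+09 Pa, K = 1.061e-05.
At the depth limit, V_lim = h_lim·A = 9.373e-06 · 1.845e-05 = 1.729e-10 m³.
Thus life L = V_lim·H/(K·W) = 1.729e-10 · 1.244e+09 / (1.061e-05 · 21.58) = 939.7 m.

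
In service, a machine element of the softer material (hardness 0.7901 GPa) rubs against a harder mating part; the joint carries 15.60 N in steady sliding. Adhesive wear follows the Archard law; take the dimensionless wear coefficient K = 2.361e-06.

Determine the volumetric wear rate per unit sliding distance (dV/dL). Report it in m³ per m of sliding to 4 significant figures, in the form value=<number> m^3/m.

Each operation keeps exact precision — intermediate values are shown rounded, and a single final rounding: 4 significant digits.
Hardness H = 0.7901 GPa = 7.901e+08 Pa.
SI base units throughout: W = 15.60 N, H = 7.901e+08 Pa, K = 2.361e-06.
Wear rate dV/dL = K·W/H — distance-free: 2.361e-06 · 15.60 / 7.901e+08 = 4.662e-14 m³/m.

value=4.662e-14 m^3/m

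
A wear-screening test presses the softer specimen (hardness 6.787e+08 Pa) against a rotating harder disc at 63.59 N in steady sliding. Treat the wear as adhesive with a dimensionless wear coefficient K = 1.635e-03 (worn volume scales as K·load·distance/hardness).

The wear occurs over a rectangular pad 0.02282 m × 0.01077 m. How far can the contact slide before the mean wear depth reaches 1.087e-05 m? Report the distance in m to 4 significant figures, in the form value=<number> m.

Intermediate values are displayed rounded — the algebra carries full precision. Rounded once at the end, at 4 significant digits.
Contact area A = 0.02282 m × 0.01077 m = 2.458e-04 m².
Expressed in SI base units: W = 63.59 N, H = 6.787e+08 Pa, K = 1.635e-03.
At the depth limit, V_lim = h_lim·A = 1.087e-05 · 2.458e-04 = 2.672e-09 m³.
So the life L = V_lim·H/(K·W) = 2.672e-09 · 6.787e+08 / (1.635e-03 · 63.59) = 17.44 m.

value=17.44 m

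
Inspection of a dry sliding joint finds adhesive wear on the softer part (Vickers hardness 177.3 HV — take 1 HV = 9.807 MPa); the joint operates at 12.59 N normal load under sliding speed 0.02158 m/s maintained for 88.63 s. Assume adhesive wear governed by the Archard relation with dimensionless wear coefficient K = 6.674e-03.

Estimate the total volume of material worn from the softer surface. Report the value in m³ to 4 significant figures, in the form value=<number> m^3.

value=9.243e-11 m^3

All arithmetic maintains full float precision, and intermediate values are shown rounded, and one last rounding to 4 significant digits.
The distance L = v·t = 0.02158 m/s × 88.63 s = 1.913 m.
Hardness H = 177.3 HV × 9.807 MPa/HV = 1739 MPa = 1.739e+09 Pa.
Expressed in SI base units: W = 12.59 N, H = 1.739e+09 Pa, K = 6.674e-03.
Worn volume V = K·W·L/H = 6.674e-03 · 12.59 · 1.913 / 1.739e+09 = 9.243e-11 m³.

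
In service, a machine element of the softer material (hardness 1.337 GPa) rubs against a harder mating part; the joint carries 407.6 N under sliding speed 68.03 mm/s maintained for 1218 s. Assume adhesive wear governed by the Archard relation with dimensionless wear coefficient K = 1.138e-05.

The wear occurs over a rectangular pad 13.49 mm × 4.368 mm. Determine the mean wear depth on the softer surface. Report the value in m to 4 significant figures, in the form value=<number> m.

value=4.879e-06 m

The intermediates appear rounded, and all working math runs at exact precision, and one last rounding, at 4 significant digits.
Convert: Sliding speed v = 68.03 mm/s = 0.06803 m/s. The distance L = v·t = 0.06803 m/s × 1218 s = 82.86 m.
Convert: Hardness H = 1.337 GPa = 1.337e+09 Pa.
Convert: Pad sides 13.49 mm × 4.368 mm = 0.01349 m × 0.004368 m. Contact area A = 0.01349 m × 0.004368 m = 5.892e-05 m².
SI base units throughout: W = 407.6 N, H = 1.337e+09 Pa, K = 1.138e-05.
Archard relation: V = K·W·L/H = 1.138e-05 · 407.6 · 82.86 / 1.337e+09 = 2.875e-10 m³.
Mean wear depth h = V/A = 2.875e-10 / 5.892e-05 = 4.879e-06 m.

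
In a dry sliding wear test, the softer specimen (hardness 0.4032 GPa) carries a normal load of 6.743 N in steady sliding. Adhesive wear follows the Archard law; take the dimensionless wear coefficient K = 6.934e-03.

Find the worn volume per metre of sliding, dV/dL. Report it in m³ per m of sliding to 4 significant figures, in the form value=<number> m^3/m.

Intermediates are printed rounded — the computation holds full float precision; rounded just once: 4 significant digits.
Hardness H = 0.4032 GPa = 4.032e+08 Pa.
Working in SI base units: W = 6.743 N, H = 4.032e+08 Pa, K = 6.934e-03.
Sliding wear rate dV/dL = K·W/H, so: 6.934e-03 · 6.743 / 4.032e+08 = 1.160e-10 m³/m.

value=1.160e-10 m^3/m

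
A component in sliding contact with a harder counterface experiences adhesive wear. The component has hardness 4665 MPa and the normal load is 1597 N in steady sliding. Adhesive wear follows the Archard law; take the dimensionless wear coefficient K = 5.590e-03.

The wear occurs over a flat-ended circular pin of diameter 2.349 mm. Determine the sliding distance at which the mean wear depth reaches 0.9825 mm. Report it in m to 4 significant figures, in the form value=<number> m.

Intermediate values are shown rounded, and all working math holds exact precision — a single final rounding to 4 significant figures.
Convert: Hardness H = 4665 MPa = 4.665e+09 Pa.
Convert: Pin diameter d = 2.349 mm = 0.002349 m. Contact area A = π·d²/4 = π·(0.002349 m)²/4 = 4.334e-06 m².
Convert: Depth limit h_lim = 0.9825 mm = 9.825e-04 m.
Expressed in SI base units: W = 1597 N, H = 4.665e+09 Pa, K = 5.590e-03.
Volume at the limit: V_lim = h_lim·A = 9.825e-04 · 4.334e-06 = 4.258e-09 m³.
So the life L = V_lim·H/(K·W) = 4.258e-09 · 4.665e+09 / (5.590e-03 · 1597) = 2.225 m.

value=2.225 m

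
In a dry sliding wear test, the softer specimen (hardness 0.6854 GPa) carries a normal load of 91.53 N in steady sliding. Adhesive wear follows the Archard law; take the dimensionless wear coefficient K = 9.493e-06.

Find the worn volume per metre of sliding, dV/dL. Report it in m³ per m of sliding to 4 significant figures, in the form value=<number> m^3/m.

value=1.268e-12 m^3/m

Intermediates are printed rounded; every step keeps exact precision; one last rounding, at four significant figures.
Hardness H = 0.6854 GPa = 6.854e+08 Pa.
In SI base units: W = 91.53 N, H = 6.854e+08 Pa, K = 9.493e-06.
Wear rate dV/dL = K·W/H, per unit distance: 9.493e-06 · 91.53 / 6.854e+08 = 1.268e-12 m³/m.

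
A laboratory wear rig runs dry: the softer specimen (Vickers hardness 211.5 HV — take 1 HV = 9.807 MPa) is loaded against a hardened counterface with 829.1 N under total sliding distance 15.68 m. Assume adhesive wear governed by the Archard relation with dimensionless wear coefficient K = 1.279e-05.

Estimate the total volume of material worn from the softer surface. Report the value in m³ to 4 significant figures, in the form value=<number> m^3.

value=8.016e-11 m^3

The intermediates appear rounded; all working math maintains full precision. Rounded just once: four significant digits.
Convert: Hardness H = 211.5 HV × 9.807 MPa/HV = 2074 MPa = 2.074e+09 Pa.
Collected in SI base units: W = 829.1 N, H = 2.074e+09 Pa, K = 1.279e-05.
By Archard's law, V = K·W·L/H = 1.279e-05 · 829.1 · 15.68 / 2.074e+09 = 8.016e-11 m³.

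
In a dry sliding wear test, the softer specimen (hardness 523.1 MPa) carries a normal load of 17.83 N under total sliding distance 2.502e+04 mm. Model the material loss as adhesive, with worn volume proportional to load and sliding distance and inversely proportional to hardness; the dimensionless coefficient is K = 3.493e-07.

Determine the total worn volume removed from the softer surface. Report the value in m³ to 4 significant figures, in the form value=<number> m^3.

value=2.979e-13 m^3

Every step holds exact precision — intermediates are displayed rounded. Rounded just once: 4 significant digits.
Convert: Total distance L = 2.502e+04 mm = 25.02 m.
Convert: Hardness H = 523.1 MPa = 5.231e+08 Pa.
SI base units throughout: W = 17.83 N, H = 5.231e+08 Pa, K = 3.493e-07.
Apply Archard: V = K·W·L/H = 3.493e-07 · 17.83 · 25.02 / 5.231e+08 = 2.979e-13 m³.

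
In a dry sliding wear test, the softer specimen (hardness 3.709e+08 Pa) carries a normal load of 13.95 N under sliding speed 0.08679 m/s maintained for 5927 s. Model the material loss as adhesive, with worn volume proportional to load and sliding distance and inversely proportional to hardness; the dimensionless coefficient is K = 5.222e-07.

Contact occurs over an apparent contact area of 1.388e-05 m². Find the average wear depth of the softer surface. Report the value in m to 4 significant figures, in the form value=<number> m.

value=7.279e-07 m

Every step holds exact precision — intermediate values are shown rounded; one last rounding to 4 significant figures.
Distance covered L = v·t = 0.08679 m/s × 5927 s = 514.4 m.
In SI base units, W = 13.95 N, H = 3.709e+08 Pa, K = 5.222e-07.
Volume removed: V = K·W·L/H = 5.222e-07 · 13.95 · 514.4 / 3.709e+08 = 1.010e-11 m³.
Mean depth h = V/A = 1.010e-11 / 1.388e-05 = 7.279e-07 m.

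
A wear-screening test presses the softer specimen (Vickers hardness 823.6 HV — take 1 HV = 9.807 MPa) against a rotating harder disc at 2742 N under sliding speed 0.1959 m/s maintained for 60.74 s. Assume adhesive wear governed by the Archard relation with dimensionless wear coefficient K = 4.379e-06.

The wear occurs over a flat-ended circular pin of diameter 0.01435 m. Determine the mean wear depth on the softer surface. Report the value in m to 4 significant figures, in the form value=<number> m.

Quoted intermediates are rounded. Each operation holds exact precision; a lone final rounding: four significant digits.
Distance covered L = v·t = 0.1959 m/s × 60.74 s = 11.90 m.
Hardness H = 823.6 HV × 9.807 MPa/HV = 8077 MPa = 8.077e+09 Pa.
Contact area A = π·d²/4 = π·(0.01435 m)²/4 = 1.617e-04 m².
In SI base units, W = 2742 N, H = 8.077e+09 Pa, K = 4.379e-06.
By Archard's law, V = K·W·L/H = 4.379e-06 · 2742 · 11.90 / 8.077e+09 = 1.769e-11 m³.
Average depth h = V/A = 1.769e-11 / 1.617e-04 = 1.094e-07 m.

value=1.094e-07 m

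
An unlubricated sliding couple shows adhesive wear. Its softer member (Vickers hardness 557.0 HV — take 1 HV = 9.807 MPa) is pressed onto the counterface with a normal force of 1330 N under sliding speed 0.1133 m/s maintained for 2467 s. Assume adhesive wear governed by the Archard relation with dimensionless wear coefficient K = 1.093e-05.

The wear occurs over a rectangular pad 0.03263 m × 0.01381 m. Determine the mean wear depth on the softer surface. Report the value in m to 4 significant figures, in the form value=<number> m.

value=1.651e-06 m

The computation runs at exact precision, and the intermediates are displayed rounded, and one final rounding: four significant figures.
Distance covered L = v·t = 0.1133 m/s × 2467 s = 279.5 m.
Hardness H = 557.0 HV × 9.807 MPa/HV = 5462 MPa = 5.462e+09 Pa.
Contact area A = 0.03263 m × 0.01381 m = 4.506e-04 m².
Expressed in SI base units: W = 1330 N, H = 5.462e+09 Pa, K = 1.093e-05.
By Archard's law, V = K·W·L/H = 1.093e-05 · 1330 · 279.5 / 5.462e+09 = 7.438e-10 m³.
Mean depth h = V/A = 7.438e-10 / 4.506e-04 = 1.651e-06 m.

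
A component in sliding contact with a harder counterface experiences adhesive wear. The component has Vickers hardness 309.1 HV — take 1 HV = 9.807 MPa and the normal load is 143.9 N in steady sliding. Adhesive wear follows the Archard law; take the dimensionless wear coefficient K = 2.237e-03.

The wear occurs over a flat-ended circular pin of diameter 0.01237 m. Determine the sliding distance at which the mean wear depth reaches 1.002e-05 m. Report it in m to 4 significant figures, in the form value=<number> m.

Shown intermediates are rounded; all arithmetic holds exact precision. Rounded just once: 4 significant figures.
Convert: Hardness H = 309.1 HV × 9.807 MPa/HV = 3031 MPa = 3.031e+09 Pa.
Convert: Contact area A = π·d²/4 = π·(0.01237 m)²/4 = 1.202e-04 m².
As SI base values: W = 143.9 N, H = 3.031e+09 Pa, K = 2.237e-03.
Allowed volume V_lim = h_lim·A = 1.002e-05 · 1.202e-04 = 1.204e-09 m³.
Sliding life L = V_lim·H/(K·W) = 1.204e-09 · 3.031e+09 / (2.237e-03 · 143.9) = 11.34 m.

value=11.34 m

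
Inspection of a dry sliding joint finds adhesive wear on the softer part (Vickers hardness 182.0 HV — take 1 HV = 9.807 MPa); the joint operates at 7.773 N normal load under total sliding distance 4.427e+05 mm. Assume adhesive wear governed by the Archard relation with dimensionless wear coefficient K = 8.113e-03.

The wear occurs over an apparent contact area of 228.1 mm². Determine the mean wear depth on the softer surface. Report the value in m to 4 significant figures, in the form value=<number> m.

All arithmetic holds full precision, and intermediate values are printed rounded — rounded just once to four significant figures.
Sliding distance L = 4.427e+05 mm = 442.7 m.
Hardness H = 182.0 HV × 9.807 MPa/HV = 1785 MPa = 1.785e+09 Pa.
Contact area A = 228.1 mm² = 2.281e-04 m².
In SI base units: W = 7.773 N, H = 1.785e+09 Pa, K = 8.113e-03.
Archard volume V = K·W·L/H = 8.113e-03 · 7.773 · 442.7 / 1.785e+09 = 1.564e-08 m³.
Wear depth h = V/A = 1.564e-08 / 2.281e-04 = 6.857e-05 m.

value=6.857e-05 m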